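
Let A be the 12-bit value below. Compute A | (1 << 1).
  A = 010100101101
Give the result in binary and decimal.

Mask = 1 << 1 = 000000000010
Bit 1 of A is 0, so OR-ing with the mask flips it to 1.
  010100101101
| 000000000010
--------------
  010100101111

Answer: 010100101111 (1327)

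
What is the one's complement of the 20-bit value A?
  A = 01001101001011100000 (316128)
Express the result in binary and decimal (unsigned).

Flip each bit (0->1, 1->0):
  01001101001011100000
  10110010110100011111

Answer: 10110010110100011111 (732447)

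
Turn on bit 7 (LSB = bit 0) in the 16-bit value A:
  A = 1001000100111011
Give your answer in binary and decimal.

Mask = 1 << 7 = 0000000010000000
Bit 7 of A is 0, so OR-ing with the mask flips it to 1.
  1001000100111011
| 0000000010000000
------------------
  1001000110111011

Answer: 1001000110111011 (37307)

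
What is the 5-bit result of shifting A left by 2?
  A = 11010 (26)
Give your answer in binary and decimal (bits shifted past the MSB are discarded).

Shift left by 2: drop the top 2 bit(s), append 2 zero(s) on the right.
  11010  ->  discard [11], keep [010], append 00
= 01000

Answer: 01000 (8)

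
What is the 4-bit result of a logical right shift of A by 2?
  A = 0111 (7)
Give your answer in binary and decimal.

Logical shift right by 2: drop the bottom 2 bit(s), prepend 2 zero(s) on the left.
  0111  ->  keep [01], discard [11], prepend 00
= 0001

Answer: 0001 (1)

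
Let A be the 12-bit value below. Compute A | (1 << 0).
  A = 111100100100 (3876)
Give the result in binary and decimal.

Mask = 1 << 0 = 000000000001
Bit 0 of A is 0, so OR-ing with the mask flips it to 1.
  111100100100
| 000000000001
--------------
  111100100101

Answer: 111100100101 (3877)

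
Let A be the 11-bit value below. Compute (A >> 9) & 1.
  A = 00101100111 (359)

Bit 9 is the 10th from the right.
  00101100111
   ^
That bit is 0.

Answer: 0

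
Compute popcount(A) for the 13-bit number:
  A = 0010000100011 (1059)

0010000100011
1-bits at positions (from bit 0 = LSB): 0, 1, 5, 10
Count = 4

Answer: 4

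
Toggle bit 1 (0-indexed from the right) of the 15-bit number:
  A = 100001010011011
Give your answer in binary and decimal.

Mask = 1 << 1 = 000000000000010
Bit 1 of A is 1; XOR with the mask flips it to 0.
  100001010011011
^ 000000000000010
-----------------
  100001010011001

Answer: 100001010011001 (17049)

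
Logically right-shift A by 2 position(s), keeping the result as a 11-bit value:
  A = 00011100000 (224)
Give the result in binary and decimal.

Logical shift right by 2: drop the bottom 2 bit(s), prepend 2 zero(s) on the left.
  00011100000  ->  keep [000111000], discard [00], prepend 00
= 00000111000

Answer: 00000111000 (56)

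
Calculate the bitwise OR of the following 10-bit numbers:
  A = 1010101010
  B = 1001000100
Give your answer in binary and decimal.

Apply | to each column (1 where either bit is 1):
  1010101010
| 1001000100
------------
  1011101110

Answer: 1011101110 (750)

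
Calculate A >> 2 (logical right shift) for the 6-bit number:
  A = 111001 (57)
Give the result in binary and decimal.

Logical shift right by 2: drop the bottom 2 bit(s), prepend 2 zero(s) on the left.
  111001  ->  keep [1110], discard [01], prepend 00
= 001110

Answer: 001110 (14)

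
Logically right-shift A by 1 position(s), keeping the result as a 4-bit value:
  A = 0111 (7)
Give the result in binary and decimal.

Logical shift right by 1: drop the bottom 1 bit(s), prepend 1 zero(s) on the left.
  0111  ->  keep [011], discard [1], prepend 0
= 0011

Answer: 0011 (3)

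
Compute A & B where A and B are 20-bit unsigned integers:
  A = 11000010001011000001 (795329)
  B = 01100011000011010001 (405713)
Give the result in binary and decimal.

Apply & to each column (1 only where both bits are 1):
  11000010001011000001
& 01100011000011010001
----------------------
  01000010000011000001

Answer: 01000010000011000001 (270529)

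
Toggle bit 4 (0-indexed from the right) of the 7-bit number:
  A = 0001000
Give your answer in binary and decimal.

Mask = 1 << 4 = 0010000
Bit 4 of A is 0; XOR with the mask flips it to 1.
  0001000
^ 0010000
---------
  0011000

Answer: 0011000 (24)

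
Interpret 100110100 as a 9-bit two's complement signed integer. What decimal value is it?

MSB is 1, so the value is negative. Find the magnitude:
1. Invert bits:  011001011
2. Add 1:        011001100  = 204
3. Apply sign:   -204

Answer: -204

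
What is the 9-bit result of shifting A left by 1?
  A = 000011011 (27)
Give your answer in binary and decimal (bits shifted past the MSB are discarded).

Shift left by 1: drop the top 1 bit(s), append 1 zero(s) on the right.
  000011011  ->  discard [0], keep [00011011], append 0
= 000110110

Answer: 000110110 (54)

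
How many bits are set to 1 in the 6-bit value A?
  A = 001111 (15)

001111
1-bits at positions (from bit 0 = LSB): 0, 1, 2, 3
Count = 4

Answer: 4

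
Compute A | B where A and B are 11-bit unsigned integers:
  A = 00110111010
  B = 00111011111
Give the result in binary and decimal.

Apply | to each column (1 where either bit is 1):
  00110111010
| 00111011111
-------------
  00111111111

Answer: 00111111111 (511)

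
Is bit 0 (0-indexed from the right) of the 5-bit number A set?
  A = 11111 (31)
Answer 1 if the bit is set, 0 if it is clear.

Bit 0 is the 1st from the right.
  11111
      ^
That bit is 1.

Answer: 1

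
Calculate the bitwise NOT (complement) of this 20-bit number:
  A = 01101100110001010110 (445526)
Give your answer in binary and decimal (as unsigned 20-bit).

Flip each bit (0->1, 1->0):
  01101100110001010110
  10010011001110101001

Answer: 10010011001110101001 (603049)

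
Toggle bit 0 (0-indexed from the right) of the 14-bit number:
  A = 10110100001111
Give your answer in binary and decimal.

Mask = 1 << 0 = 00000000000001
Bit 0 of A is 1; XOR with the mask flips it to 0.
  10110100001111
^ 00000000000001
----------------
  10110100001110

Answer: 10110100001110 (11534)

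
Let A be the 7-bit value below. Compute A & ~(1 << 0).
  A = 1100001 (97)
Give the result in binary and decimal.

Mask = ~(1 << 0) = 1111110
Bit 0 of A is 1, so AND-ing with the mask clears it to 0.
  1100001
& 1111110
---------
  1100000

Answer: 1100000 (96)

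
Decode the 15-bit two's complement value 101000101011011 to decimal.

MSB is 1, so the value is negative. Find the magnitude:
1. Invert bits:  010111010100100
2. Add 1:        010111010100101  = 11941
3. Apply sign:   -11941

Answer: -11941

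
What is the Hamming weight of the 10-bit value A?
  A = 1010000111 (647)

1010000111
1-bits at positions (from bit 0 = LSB): 0, 1, 2, 7, 9
Count = 5

Answer: 5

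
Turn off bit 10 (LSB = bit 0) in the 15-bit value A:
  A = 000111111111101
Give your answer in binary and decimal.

Mask = ~(1 << 10) = 111101111111111
Bit 10 of A is 1, so AND-ing with the mask clears it to 0.
  000111111111101
& 111101111111111
-----------------
  000101111111101

Answer: 000101111111101 (3069)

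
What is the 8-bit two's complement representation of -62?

1. Binary of +62:  00111110
2. Invert bits:     11000001
3. Add 1:           11000010

Answer: 11000010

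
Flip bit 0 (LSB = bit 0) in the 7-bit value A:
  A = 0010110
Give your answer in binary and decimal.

Mask = 1 << 0 = 0000001
Bit 0 of A is 0; XOR with the mask flips it to 1.
  0010110
^ 0000001
---------
  0010111

Answer: 0010111 (23)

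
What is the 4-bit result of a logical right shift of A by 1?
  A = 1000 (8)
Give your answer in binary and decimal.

Logical shift right by 1: drop the bottom 1 bit(s), prepend 1 zero(s) on the left.
  1000  ->  keep [100], discard [0], prepend 0
= 0100

Answer: 0100 (4)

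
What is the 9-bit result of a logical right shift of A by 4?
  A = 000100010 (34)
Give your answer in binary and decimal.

Logical shift right by 4: drop the bottom 4 bit(s), prepend 4 zero(s) on the left.
  000100010  ->  keep [00010], discard [0010], prepend 0000
= 000000010

Answer: 000000010 (2)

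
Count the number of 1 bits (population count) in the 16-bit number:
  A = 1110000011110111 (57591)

1110000011110111
1-bits at positions (from bit 0 = LSB): 0, 1, 2, 4, 5, 6, 7, 13, 14, 15
Count = 10

Answer: 10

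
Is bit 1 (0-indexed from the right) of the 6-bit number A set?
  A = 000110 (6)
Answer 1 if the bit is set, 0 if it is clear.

Bit 1 is the 2nd from the right.
  000110
      ^
That bit is 1.

Answer: 1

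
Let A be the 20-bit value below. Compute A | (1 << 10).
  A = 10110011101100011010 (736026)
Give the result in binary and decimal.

Mask = 1 << 10 = 00000000010000000000
Bit 10 of A is 0, so OR-ing with the mask flips it to 1.
  10110011101100011010
| 00000000010000000000
----------------------
  10110011111100011010

Answer: 10110011111100011010 (737050)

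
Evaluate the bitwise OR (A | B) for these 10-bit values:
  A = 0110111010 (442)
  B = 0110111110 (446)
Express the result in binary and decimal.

Apply | to each column (1 where either bit is 1):
  0110111010
| 0110111110
------------
  0110111110

Answer: 0110111110 (446)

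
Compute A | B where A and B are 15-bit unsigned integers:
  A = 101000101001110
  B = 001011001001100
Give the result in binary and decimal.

Apply | to each column (1 where either bit is 1):
  101000101001110
| 001011001001100
-----------------
  101011101001110

Answer: 101011101001110 (22350)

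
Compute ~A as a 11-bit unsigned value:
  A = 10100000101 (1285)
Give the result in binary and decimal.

Flip each bit (0->1, 1->0):
  10100000101
  01011111010

Answer: 01011111010 (762)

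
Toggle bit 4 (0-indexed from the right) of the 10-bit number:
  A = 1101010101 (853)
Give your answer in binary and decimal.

Mask = 1 << 4 = 0000010000
Bit 4 of A is 1; XOR with the mask flips it to 0.
  1101010101
^ 0000010000
------------
  1101000101

Answer: 1101000101 (837)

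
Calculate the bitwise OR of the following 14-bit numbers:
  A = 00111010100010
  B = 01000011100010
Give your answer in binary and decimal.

Apply | to each column (1 where either bit is 1):
  00111010100010
| 01000011100010
----------------
  01111011100010

Answer: 01111011100010 (7906)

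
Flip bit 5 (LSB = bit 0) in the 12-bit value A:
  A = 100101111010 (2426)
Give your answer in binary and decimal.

Mask = 1 << 5 = 000000100000
Bit 5 of A is 1; XOR with the mask flips it to 0.
  100101111010
^ 000000100000
--------------
  100101011010

Answer: 100101011010 (2394)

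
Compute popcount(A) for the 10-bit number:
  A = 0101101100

0101101100
1-bits at positions (from bit 0 = LSB): 2, 3, 5, 6, 8
Count = 5

Answer: 5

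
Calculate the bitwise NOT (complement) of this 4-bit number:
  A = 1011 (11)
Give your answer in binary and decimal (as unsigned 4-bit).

Flip each bit (0->1, 1->0):
  1011
  0100

Answer: 0100 (4)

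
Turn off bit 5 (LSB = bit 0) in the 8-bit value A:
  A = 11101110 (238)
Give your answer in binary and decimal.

Mask = ~(1 << 5) = 11011111
Bit 5 of A is 1, so AND-ing with the mask clears it to 0.
  11101110
& 11011111
----------
  11001110

Answer: 11001110 (206)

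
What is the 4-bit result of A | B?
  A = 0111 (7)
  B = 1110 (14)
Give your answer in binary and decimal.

Apply | to each column (1 where either bit is 1):
  0111
| 1110
------
  1111

Answer: 1111 (15)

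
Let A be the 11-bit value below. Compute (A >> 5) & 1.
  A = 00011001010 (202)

Bit 5 is the 6th from the right.
  00011001010
       ^
That bit is 0.

Answer: 0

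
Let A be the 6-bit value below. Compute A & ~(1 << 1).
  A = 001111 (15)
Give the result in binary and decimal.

Mask = ~(1 << 1) = 111101
Bit 1 of A is 1, so AND-ing with the mask clears it to 0.
  001111
& 111101
--------
  001101

Answer: 001101 (13)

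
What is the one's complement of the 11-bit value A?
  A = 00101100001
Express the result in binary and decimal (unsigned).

Flip each bit (0->1, 1->0):
  00101100001
  11010011110

Answer: 11010011110 (1694)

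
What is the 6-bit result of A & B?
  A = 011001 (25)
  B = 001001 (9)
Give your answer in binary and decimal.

Apply & to each column (1 only where both bits are 1):
  011001
& 001001
--------
  001001

Answer: 001001 (9)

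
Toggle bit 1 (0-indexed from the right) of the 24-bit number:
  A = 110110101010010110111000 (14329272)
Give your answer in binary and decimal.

Mask = 1 << 1 = 000000000000000000000010
Bit 1 of A is 0; XOR with the mask flips it to 1.
  110110101010010110111000
^ 000000000000000000000010
--------------------------
  110110101010010110111010

Answer: 110110101010010110111010 (14329274)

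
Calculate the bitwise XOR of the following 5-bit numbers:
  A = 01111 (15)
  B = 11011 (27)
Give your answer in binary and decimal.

Apply ^ to each column (1 where bits differ):
  01111
^ 11011
-------
  10100

Answer: 10100 (20)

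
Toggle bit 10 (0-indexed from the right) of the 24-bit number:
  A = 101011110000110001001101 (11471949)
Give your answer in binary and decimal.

Mask = 1 << 10 = 000000000000010000000000
Bit 10 of A is 1; XOR with the mask flips it to 0.
  101011110000110001001101
^ 000000000000010000000000
--------------------------
  101011110000100001001101

Answer: 101011110000100001001101 (11470925)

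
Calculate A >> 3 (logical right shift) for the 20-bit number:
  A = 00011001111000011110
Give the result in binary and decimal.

Logical shift right by 3: drop the bottom 3 bit(s), prepend 3 zero(s) on the left.
  00011001111000011110  ->  keep [00011001111000011], discard [110], prepend 000
= 00000011001111000011

Answer: 00000011001111000011 (13251)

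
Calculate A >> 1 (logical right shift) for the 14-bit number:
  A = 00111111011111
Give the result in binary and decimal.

Logical shift right by 1: drop the bottom 1 bit(s), prepend 1 zero(s) on the left.
  00111111011111  ->  keep [0011111101111], discard [1], prepend 0
= 00011111101111

Answer: 00011111101111 (2031)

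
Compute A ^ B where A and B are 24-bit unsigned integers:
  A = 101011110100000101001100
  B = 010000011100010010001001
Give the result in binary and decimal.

Apply ^ to each column (1 where bits differ):
  101011110100000101001100
^ 010000011100010010001001
--------------------------
  111011101000010111000101

Answer: 111011101000010111000101 (15631813)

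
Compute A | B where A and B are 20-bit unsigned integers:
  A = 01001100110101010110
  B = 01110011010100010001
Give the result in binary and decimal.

Apply | to each column (1 where either bit is 1):
  01001100110101010110
| 01110011010100010001
----------------------
  01111111110101010111

Answer: 01111111110101010111 (523607)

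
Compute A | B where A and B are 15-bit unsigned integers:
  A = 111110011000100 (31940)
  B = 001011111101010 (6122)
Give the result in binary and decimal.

Apply | to each column (1 where either bit is 1):
  111110011000100
| 001011111101010
-----------------
  111111111101110

Answer: 111111111101110 (32750)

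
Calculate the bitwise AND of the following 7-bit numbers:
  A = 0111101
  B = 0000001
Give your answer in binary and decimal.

Apply & to each column (1 only where both bits are 1):
  0111101
& 0000001
---------
  0000001

Answer: 0000001 (1)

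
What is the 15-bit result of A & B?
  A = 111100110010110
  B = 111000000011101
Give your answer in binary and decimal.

Apply & to each column (1 only where both bits are 1):
  111100110010110
& 111000000011101
-----------------
  111000000010100

Answer: 111000000010100 (28692)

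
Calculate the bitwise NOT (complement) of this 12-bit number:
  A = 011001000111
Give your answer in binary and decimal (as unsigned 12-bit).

Flip each bit (0->1, 1->0):
  011001000111
  100110111000

Answer: 100110111000 (2488)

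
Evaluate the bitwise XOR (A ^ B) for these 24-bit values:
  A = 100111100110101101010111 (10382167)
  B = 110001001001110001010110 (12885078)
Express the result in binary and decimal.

Apply ^ to each column (1 where bits differ):
  100111100110101101010111
^ 110001001001110001010110
--------------------------
  010110101111011100000001

Answer: 010110101111011100000001 (5961473)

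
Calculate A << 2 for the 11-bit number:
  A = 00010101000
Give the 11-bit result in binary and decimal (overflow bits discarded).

Shift left by 2: drop the top 2 bit(s), append 2 zero(s) on the right.
  00010101000  ->  discard [00], keep [010101000], append 00
= 01010100000

Answer: 01010100000 (672)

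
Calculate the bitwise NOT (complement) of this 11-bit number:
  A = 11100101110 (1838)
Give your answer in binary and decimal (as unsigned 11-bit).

Flip each bit (0->1, 1->0):
  11100101110
  00011010001

Answer: 00011010001 (209)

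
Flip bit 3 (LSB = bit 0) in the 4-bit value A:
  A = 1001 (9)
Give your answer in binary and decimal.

Mask = 1 << 3 = 1000
Bit 3 of A is 1; XOR with the mask flips it to 0.
  1001
^ 1000
------
  0001

Answer: 0001 (1)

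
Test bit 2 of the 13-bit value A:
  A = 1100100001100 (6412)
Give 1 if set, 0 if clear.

Bit 2 is the 3rd from the right.
  1100100001100
            ^
That bit is 1.

Answer: 1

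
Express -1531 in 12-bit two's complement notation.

1. Binary of +1531:  010111111011
2. Invert bits:     101000000100
3. Add 1:           101000000101

Answer: 101000000101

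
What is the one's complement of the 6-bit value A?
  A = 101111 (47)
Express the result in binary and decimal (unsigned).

Flip each bit (0->1, 1->0):
  101111
  010000

Answer: 010000 (16)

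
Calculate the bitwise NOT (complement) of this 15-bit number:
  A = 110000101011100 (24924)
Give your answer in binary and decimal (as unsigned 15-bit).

Flip each bit (0->1, 1->0):
  110000101011100
  001111010100011

Answer: 001111010100011 (7843)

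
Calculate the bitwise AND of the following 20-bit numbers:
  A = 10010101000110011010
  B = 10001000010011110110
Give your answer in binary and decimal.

Apply & to each column (1 only where both bits are 1):
  10010101000110011010
& 10001000010011110110
----------------------
  10000000000010010010

Answer: 10000000000010010010 (524434)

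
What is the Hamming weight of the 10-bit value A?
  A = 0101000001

0101000001
1-bits at positions (from bit 0 = LSB): 0, 6, 8
Count = 3

Answer: 3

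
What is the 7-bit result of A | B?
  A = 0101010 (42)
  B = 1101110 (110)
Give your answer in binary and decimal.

Apply | to each column (1 where either bit is 1):
  0101010
| 1101110
---------
  1101110

Answer: 1101110 (110)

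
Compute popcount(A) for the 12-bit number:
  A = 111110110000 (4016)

111110110000
1-bits at positions (from bit 0 = LSB): 4, 5, 7, 8, 9, 10, 11
Count = 7

Answer: 7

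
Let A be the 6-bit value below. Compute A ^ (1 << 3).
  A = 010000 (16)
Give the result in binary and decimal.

Mask = 1 << 3 = 001000
Bit 3 of A is 0; XOR with the mask flips it to 1.
  010000
^ 001000
--------
  011000

Answer: 011000 (24)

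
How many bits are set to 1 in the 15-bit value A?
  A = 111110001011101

111110001011101
1-bits at positions (from bit 0 = LSB): 0, 2, 3, 4, 6, 10, 11, 12, 13, 14
Count = 10

Answer: 10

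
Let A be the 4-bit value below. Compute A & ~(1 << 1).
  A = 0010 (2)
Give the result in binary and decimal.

Mask = ~(1 << 1) = 1101
Bit 1 of A is 1, so AND-ing with the mask clears it to 0.
  0010
& 1101
------
  0000

Answer: 0000 (0)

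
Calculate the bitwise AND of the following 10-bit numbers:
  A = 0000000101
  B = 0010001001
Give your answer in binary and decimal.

Apply & to each column (1 only where both bits are 1):
  0000000101
& 0010001001
------------
  0000000001

Answer: 0000000001 (1)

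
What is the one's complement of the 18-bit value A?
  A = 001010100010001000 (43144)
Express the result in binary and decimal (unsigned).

Flip each bit (0->1, 1->0):
  001010100010001000
  110101011101110111

Answer: 110101011101110111 (218999)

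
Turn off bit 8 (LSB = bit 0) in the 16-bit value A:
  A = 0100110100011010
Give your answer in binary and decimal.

Mask = ~(1 << 8) = 1111111011111111
Bit 8 of A is 1, so AND-ing with the mask clears it to 0.
  0100110100011010
& 1111111011111111
------------------
  0100110000011010

Answer: 0100110000011010 (19482)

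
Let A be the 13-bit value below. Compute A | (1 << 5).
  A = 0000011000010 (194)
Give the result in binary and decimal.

Mask = 1 << 5 = 0000000100000
Bit 5 of A is 0, so OR-ing with the mask flips it to 1.
  0000011000010
| 0000000100000
---------------
  0000011100010

Answer: 0000011100010 (226)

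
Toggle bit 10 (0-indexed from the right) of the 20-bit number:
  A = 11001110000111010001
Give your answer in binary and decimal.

Mask = 1 << 10 = 00000000010000000000
Bit 10 of A is 0; XOR with the mask flips it to 1.
  11001110000111010001
^ 00000000010000000000
----------------------
  11001110010111010001

Answer: 11001110010111010001 (845265)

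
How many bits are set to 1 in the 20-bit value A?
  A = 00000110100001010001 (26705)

00000110100001010001
1-bits at positions (from bit 0 = LSB): 0, 4, 6, 11, 13, 14
Count = 6

Answer: 6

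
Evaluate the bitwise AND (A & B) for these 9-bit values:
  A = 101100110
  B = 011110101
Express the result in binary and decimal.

Apply & to each column (1 only where both bits are 1):
  101100110
& 011110101
-----------
  001100100

Answer: 001100100 (100)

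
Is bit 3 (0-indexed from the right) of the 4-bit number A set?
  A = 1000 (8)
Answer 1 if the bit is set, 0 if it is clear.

Bit 3 is the 4th from the right.
  1000
  ^
That bit is 1.

Answer: 1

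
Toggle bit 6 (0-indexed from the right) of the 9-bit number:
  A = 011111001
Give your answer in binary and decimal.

Mask = 1 << 6 = 001000000
Bit 6 of A is 1; XOR with the mask flips it to 0.
  011111001
^ 001000000
-----------
  010111001

Answer: 010111001 (185)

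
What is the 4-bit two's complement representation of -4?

1. Binary of +4:  0100
2. Invert bits:     1011
3. Add 1:           1100

Answer: 1100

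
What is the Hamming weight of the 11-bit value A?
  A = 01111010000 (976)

01111010000
1-bits at positions (from bit 0 = LSB): 4, 6, 7, 8, 9
Count = 5

Answer: 5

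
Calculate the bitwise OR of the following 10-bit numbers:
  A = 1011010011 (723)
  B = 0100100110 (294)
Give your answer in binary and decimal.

Apply | to each column (1 where either bit is 1):
  1011010011
| 0100100110
------------
  1111110111

Answer: 1111110111 (1015)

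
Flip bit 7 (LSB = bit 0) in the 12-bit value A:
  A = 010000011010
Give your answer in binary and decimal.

Mask = 1 << 7 = 000010000000
Bit 7 of A is 0; XOR with the mask flips it to 1.
  010000011010
^ 000010000000
--------------
  010010011010

Answer: 010010011010 (1178)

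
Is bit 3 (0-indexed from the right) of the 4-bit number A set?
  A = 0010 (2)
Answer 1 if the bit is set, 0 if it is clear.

Bit 3 is the 4th from the right.
  0010
  ^
That bit is 0.

Answer: 0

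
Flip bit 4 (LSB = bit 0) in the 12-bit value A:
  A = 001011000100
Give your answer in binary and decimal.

Mask = 1 << 4 = 000000010000
Bit 4 of A is 0; XOR with the mask flips it to 1.
  001011000100
^ 000000010000
--------------
  001011010100

Answer: 001011010100 (724)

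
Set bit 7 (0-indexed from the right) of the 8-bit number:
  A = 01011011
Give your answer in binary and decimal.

Mask = 1 << 7 = 10000000
Bit 7 of A is 0, so OR-ing with the mask flips it to 1.
  01011011
| 10000000
----------
  11011011

Answer: 11011011 (219)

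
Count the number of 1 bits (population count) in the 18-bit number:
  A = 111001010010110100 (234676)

111001010010110100
1-bits at positions (from bit 0 = LSB): 2, 4, 5, 7, 10, 12, 15, 16, 17
Count = 9

Answer: 9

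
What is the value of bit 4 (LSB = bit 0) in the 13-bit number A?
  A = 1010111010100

Bit 4 is the 5th from the right.
  1010111010100
          ^
That bit is 1.

Answer: 1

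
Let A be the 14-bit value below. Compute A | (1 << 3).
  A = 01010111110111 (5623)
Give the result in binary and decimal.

Mask = 1 << 3 = 00000000001000
Bit 3 of A is 0, so OR-ing with the mask flips it to 1.
  01010111110111
| 00000000001000
----------------
  01010111111111

Answer: 01010111111111 (5631)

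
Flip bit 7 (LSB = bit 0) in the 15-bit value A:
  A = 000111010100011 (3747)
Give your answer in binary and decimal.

Mask = 1 << 7 = 000000010000000
Bit 7 of A is 1; XOR with the mask flips it to 0.
  000111010100011
^ 000000010000000
-----------------
  000111000100011

Answer: 000111000100011 (3619)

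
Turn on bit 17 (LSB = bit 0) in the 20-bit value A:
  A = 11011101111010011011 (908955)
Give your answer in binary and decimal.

Mask = 1 << 17 = 00100000000000000000
Bit 17 of A is 0, so OR-ing with the mask flips it to 1.
  11011101111010011011
| 00100000000000000000
----------------------
  11111101111010011011

Answer: 11111101111010011011 (1040027)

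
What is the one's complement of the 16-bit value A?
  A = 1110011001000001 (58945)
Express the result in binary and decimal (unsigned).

Flip each bit (0->1, 1->0):
  1110011001000001
  0001100110111110

Answer: 0001100110111110 (6590)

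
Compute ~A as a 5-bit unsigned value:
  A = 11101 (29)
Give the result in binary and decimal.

Flip each bit (0->1, 1->0):
  11101
  00010

Answer: 00010 (2)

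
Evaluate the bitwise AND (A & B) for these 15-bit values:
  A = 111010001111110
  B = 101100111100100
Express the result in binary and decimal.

Apply & to each column (1 only where both bits are 1):
  111010001111110
& 101100111100100
-----------------
  101000001100100

Answer: 101000001100100 (20580)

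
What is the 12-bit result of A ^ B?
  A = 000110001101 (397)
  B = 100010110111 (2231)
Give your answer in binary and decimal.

Apply ^ to each column (1 where bits differ):
  000110001101
^ 100010110111
--------------
  100100111010

Answer: 100100111010 (2362)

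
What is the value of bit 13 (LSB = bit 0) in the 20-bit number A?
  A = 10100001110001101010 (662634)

Bit 13 is the 14th from the right.
  10100001110001101010
        ^
That bit is 0.

Answer: 0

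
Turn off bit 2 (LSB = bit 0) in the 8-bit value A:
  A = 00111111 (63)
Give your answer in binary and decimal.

Mask = ~(1 << 2) = 11111011
Bit 2 of A is 1, so AND-ing with the mask clears it to 0.
  00111111
& 11111011
----------
  00111011

Answer: 00111011 (59)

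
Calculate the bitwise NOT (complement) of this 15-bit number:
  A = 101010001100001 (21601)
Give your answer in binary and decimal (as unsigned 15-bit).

Flip each bit (0->1, 1->0):
  101010001100001
  010101110011110

Answer: 010101110011110 (11166)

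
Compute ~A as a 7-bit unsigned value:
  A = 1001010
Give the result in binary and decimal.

Flip each bit (0->1, 1->0):
  1001010
  0110101

Answer: 0110101 (53)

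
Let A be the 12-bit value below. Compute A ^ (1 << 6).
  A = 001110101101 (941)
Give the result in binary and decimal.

Mask = 1 << 6 = 000001000000
Bit 6 of A is 0; XOR with the mask flips it to 1.
  001110101101
^ 000001000000
--------------
  001111101101

Answer: 001111101101 (1005)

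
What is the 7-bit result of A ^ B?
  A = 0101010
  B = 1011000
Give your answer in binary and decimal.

Apply ^ to each column (1 where bits differ):
  0101010
^ 1011000
---------
  1110010

Answer: 1110010 (114)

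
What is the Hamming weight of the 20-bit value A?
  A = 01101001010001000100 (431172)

01101001010001000100
1-bits at positions (from bit 0 = LSB): 2, 6, 10, 12, 15, 17, 18
Count = 7

Answer: 7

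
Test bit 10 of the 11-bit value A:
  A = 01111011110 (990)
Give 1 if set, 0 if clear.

Bit 10 is the 11th from the right.
  01111011110
  ^
That bit is 0.

Answer: 0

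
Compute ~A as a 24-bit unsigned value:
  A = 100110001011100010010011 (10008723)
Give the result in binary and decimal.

Flip each bit (0->1, 1->0):
  100110001011100010010011
  011001110100011101101100

Answer: 011001110100011101101100 (6768492)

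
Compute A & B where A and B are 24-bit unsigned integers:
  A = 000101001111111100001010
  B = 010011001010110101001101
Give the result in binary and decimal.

Apply & to each column (1 only where both bits are 1):
  000101001111111100001010
& 010011001010110101001101
--------------------------
  000001001010110100001000

Answer: 000001001010110100001000 (306440)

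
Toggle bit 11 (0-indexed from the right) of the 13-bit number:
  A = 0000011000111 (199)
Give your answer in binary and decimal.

Mask = 1 << 11 = 0100000000000
Bit 11 of A is 0; XOR with the mask flips it to 1.
  0000011000111
^ 0100000000000
---------------
  0100011000111

Answer: 0100011000111 (2247)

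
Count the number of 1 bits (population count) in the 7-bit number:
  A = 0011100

0011100
1-bits at positions (from bit 0 = LSB): 2, 3, 4
Count = 3

Answer: 3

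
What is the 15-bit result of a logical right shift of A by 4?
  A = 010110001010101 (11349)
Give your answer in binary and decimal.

Logical shift right by 4: drop the bottom 4 bit(s), prepend 4 zero(s) on the left.
  010110001010101  ->  keep [01011000101], discard [0101], prepend 0000
= 000001011000101

Answer: 000001011000101 (709)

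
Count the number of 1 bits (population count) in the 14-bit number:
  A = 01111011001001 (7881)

01111011001001
1-bits at positions (from bit 0 = LSB): 0, 3, 6, 7, 9, 10, 11, 12
Count = 8

Answer: 8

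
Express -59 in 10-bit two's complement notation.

1. Binary of +59:  0000111011
2. Invert bits:     1111000100
3. Add 1:           1111000101

Answer: 1111000101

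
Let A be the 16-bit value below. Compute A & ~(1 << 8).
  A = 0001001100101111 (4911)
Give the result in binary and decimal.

Mask = ~(1 << 8) = 1111111011111111
Bit 8 of A is 1, so AND-ing with the mask clears it to 0.
  0001001100101111
& 1111111011111111
------------------
  0001001000101111

Answer: 0001001000101111 (4655)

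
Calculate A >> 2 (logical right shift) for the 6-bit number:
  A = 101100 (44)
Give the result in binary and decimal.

Logical shift right by 2: drop the bottom 2 bit(s), prepend 2 zero(s) on the left.
  101100  ->  keep [1011], discard [00], prepend 00
= 001011

Answer: 001011 (11)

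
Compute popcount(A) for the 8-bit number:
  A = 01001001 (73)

01001001
1-bits at positions (from bit 0 = LSB): 0, 3, 6
Count = 3

Answer: 3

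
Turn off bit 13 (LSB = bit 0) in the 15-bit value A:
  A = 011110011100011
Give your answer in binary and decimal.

Mask = ~(1 << 13) = 101111111111111
Bit 13 of A is 1, so AND-ing with the mask clears it to 0.
  011110011100011
& 101111111111111
-----------------
  001110011100011

Answer: 001110011100011 (7395)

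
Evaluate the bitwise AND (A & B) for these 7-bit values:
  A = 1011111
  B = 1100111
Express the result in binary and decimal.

Apply & to each column (1 only where both bits are 1):
  1011111
& 1100111
---------
  1000111

Answer: 1000111 (71)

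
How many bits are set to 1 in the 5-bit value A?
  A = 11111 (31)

11111
1-bits at positions (from bit 0 = LSB): 0, 1, 2, 3, 4
Count = 5

Answer: 5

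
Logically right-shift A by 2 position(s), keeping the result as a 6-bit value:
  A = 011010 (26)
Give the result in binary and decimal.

Logical shift right by 2: drop the bottom 2 bit(s), prepend 2 zero(s) on the left.
  011010  ->  keep [0110], discard [10], prepend 00
= 000110

Answer: 000110 (6)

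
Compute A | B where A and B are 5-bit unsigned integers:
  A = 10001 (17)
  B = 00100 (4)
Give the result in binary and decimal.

Apply | to each column (1 where either bit is 1):
  10001
| 00100
-------
  10101

Answer: 10101 (21)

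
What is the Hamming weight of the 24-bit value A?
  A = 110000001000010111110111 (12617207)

110000001000010111110111
1-bits at positions (from bit 0 = LSB): 0, 1, 2, 4, 5, 6, 7, 8, 10, 15, 22, 23
Count = 12

Answer: 12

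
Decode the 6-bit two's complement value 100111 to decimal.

MSB is 1, so the value is negative. Find the magnitude:
1. Invert bits:  011000
2. Add 1:        011001  = 25
3. Apply sign:   -25

Answer: -25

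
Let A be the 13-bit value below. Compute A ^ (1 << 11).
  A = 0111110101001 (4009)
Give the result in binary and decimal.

Mask = 1 << 11 = 0100000000000
Bit 11 of A is 1; XOR with the mask flips it to 0.
  0111110101001
^ 0100000000000
---------------
  0011110101001

Answer: 0011110101001 (1961)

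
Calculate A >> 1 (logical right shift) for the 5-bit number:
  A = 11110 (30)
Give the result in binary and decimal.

Logical shift right by 1: drop the bottom 1 bit(s), prepend 1 zero(s) on the left.
  11110  ->  keep [1111], discard [0], prepend 0
= 01111

Answer: 01111 (15)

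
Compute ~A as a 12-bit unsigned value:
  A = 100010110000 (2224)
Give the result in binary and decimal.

Flip each bit (0->1, 1->0):
  100010110000
  011101001111

Answer: 011101001111 (1871)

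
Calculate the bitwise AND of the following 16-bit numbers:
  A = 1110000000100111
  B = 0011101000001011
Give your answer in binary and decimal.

Apply & to each column (1 only where both bits are 1):
  1110000000100111
& 0011101000001011
------------------
  0010000000000011

Answer: 0010000000000011 (8195)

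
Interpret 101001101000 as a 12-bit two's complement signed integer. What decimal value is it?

MSB is 1, so the value is negative. Find the magnitude:
1. Invert bits:  010110010111
2. Add 1:        010110011000  = 1432
3. Apply sign:   -1432

Answer: -1432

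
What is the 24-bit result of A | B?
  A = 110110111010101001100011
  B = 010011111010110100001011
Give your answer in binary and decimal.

Apply | to each column (1 where either bit is 1):
  110110111010101001100011
| 010011111010110100001011
--------------------------
  110111111010111101101011

Answer: 110111111010111101101011 (14659435)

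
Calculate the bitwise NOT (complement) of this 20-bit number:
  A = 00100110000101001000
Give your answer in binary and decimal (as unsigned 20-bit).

Flip each bit (0->1, 1->0):
  00100110000101001000
  11011001111010110111

Answer: 11011001111010110111 (892599)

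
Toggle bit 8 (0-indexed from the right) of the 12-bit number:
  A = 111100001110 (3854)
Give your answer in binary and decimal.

Mask = 1 << 8 = 000100000000
Bit 8 of A is 1; XOR with the mask flips it to 0.
  111100001110
^ 000100000000
--------------
  111000001110

Answer: 111000001110 (3598)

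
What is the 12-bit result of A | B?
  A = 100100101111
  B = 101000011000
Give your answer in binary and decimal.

Apply | to each column (1 where either bit is 1):
  100100101111
| 101000011000
--------------
  101100111111

Answer: 101100111111 (2879)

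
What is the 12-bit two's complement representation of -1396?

1. Binary of +1396:  010101110100
2. Invert bits:     101010001011
3. Add 1:           101010001100

Answer: 101010001100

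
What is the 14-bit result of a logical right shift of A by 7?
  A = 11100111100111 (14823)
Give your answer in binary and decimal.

Logical shift right by 7: drop the bottom 7 bit(s), prepend 7 zero(s) on the left.
  11100111100111  ->  keep [1110011], discard [1100111], prepend 0000000
= 00000001110011

Answer: 00000001110011 (115)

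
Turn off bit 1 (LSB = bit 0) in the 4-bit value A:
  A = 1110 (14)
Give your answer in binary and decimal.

Mask = ~(1 << 1) = 1101
Bit 1 of A is 1, so AND-ing with the mask clears it to 0.
  1110
& 1101
------
  1100

Answer: 1100 (12)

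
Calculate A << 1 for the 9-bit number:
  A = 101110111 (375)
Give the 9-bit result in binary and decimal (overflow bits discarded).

Shift left by 1: drop the top 1 bit(s), append 1 zero(s) on the right.
  101110111  ->  discard [1], keep [01110111], append 0
= 011101110

Answer: 011101110 (238)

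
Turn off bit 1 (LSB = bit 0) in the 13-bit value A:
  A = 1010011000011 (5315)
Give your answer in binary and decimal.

Mask = ~(1 << 1) = 1111111111101
Bit 1 of A is 1, so AND-ing with the mask clears it to 0.
  1010011000011
& 1111111111101
---------------
  1010011000001

Answer: 1010011000001 (5313)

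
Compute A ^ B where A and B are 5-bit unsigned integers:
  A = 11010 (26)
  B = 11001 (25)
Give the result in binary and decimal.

Apply ^ to each column (1 where bits differ):
  11010
^ 11001
-------
  00011

Answer: 00011 (3)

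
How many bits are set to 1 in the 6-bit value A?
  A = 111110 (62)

111110
1-bits at positions (from bit 0 = LSB): 1, 2, 3, 4, 5
Count = 5

Answer: 5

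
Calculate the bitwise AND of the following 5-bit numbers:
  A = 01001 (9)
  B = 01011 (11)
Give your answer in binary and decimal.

Apply & to each column (1 only where both bits are 1):
  01001
& 01011
-------
  01001

Answer: 01001 (9)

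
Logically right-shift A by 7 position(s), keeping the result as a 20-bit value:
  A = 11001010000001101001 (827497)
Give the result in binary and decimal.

Logical shift right by 7: drop the bottom 7 bit(s), prepend 7 zero(s) on the left.
  11001010000001101001  ->  keep [1100101000000], discard [1101001], prepend 0000000
= 00000001100101000000

Answer: 00000001100101000000 (6464)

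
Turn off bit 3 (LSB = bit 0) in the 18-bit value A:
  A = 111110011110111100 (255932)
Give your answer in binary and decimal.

Mask = ~(1 << 3) = 111111111111110111
Bit 3 of A is 1, so AND-ing with the mask clears it to 0.
  111110011110111100
& 111111111111110111
--------------------
  111110011110110100

Answer: 111110011110110100 (255924)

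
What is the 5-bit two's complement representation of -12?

1. Binary of +12:  01100
2. Invert bits:     10011
3. Add 1:           10100

Answer: 10100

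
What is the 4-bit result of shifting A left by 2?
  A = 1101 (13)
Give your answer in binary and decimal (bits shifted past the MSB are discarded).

Shift left by 2: drop the top 2 bit(s), append 2 zero(s) on the right.
  1101  ->  discard [11], keep [01], append 00
= 0100

Answer: 0100 (4)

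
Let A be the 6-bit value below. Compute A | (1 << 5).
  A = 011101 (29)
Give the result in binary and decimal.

Mask = 1 << 5 = 100000
Bit 5 of A is 0, so OR-ing with the mask flips it to 1.
  011101
| 100000
--------
  111101

Answer: 111101 (61)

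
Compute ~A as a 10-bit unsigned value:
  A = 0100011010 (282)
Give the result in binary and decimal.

Flip each bit (0->1, 1->0):
  0100011010
  1011100101

Answer: 1011100101 (741)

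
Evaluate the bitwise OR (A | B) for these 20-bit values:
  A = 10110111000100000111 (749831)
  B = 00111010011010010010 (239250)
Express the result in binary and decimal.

Apply | to each column (1 where either bit is 1):
  10110111000100000111
| 00111010011010010010
----------------------
  10111111011110010111

Answer: 10111111011110010111 (784279)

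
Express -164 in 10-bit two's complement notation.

1. Binary of +164:  0010100100
2. Invert bits:     1101011011
3. Add 1:           1101011100

Answer: 1101011100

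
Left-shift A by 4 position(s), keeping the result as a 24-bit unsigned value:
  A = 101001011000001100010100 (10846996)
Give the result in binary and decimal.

Shift left by 4: drop the top 4 bit(s), append 4 zero(s) on the right.
  101001011000001100010100  ->  discard [1010], keep [01011000001100010100], append 0000
= 010110000011000101000000

Answer: 010110000011000101000000 (5779776)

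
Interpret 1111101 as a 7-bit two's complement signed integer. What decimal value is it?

MSB is 1, so the value is negative. Find the magnitude:
1. Invert bits:  0000010
2. Add 1:        0000011  = 3
3. Apply sign:   -3

Answer: -3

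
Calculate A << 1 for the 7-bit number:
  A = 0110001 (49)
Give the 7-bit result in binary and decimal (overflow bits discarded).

Shift left by 1: drop the top 1 bit(s), append 1 zero(s) on the right.
  0110001  ->  discard [0], keep [110001], append 0
= 1100010

Answer: 1100010 (98)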